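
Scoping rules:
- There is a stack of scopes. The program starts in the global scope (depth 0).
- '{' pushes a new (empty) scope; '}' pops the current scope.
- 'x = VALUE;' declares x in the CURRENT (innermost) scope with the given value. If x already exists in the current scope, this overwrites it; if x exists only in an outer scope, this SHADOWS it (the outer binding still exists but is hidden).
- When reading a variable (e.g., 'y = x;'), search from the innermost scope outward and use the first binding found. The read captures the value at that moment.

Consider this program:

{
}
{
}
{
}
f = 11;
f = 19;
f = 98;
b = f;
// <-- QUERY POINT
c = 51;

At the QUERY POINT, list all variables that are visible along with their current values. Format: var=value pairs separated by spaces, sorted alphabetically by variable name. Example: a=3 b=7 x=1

Step 1: enter scope (depth=1)
Step 2: exit scope (depth=0)
Step 3: enter scope (depth=1)
Step 4: exit scope (depth=0)
Step 5: enter scope (depth=1)
Step 6: exit scope (depth=0)
Step 7: declare f=11 at depth 0
Step 8: declare f=19 at depth 0
Step 9: declare f=98 at depth 0
Step 10: declare b=(read f)=98 at depth 0
Visible at query point: b=98 f=98

Answer: b=98 f=98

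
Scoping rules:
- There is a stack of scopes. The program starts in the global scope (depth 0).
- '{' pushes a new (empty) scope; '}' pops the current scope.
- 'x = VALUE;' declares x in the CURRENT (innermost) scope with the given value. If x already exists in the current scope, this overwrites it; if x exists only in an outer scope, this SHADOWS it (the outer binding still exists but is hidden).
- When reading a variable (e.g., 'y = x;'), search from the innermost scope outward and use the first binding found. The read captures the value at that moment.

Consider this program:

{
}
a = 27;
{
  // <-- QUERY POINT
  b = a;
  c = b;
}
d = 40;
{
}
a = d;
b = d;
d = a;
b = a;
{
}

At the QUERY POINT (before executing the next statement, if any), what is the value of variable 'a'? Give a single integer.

Answer: 27

Derivation:
Step 1: enter scope (depth=1)
Step 2: exit scope (depth=0)
Step 3: declare a=27 at depth 0
Step 4: enter scope (depth=1)
Visible at query point: a=27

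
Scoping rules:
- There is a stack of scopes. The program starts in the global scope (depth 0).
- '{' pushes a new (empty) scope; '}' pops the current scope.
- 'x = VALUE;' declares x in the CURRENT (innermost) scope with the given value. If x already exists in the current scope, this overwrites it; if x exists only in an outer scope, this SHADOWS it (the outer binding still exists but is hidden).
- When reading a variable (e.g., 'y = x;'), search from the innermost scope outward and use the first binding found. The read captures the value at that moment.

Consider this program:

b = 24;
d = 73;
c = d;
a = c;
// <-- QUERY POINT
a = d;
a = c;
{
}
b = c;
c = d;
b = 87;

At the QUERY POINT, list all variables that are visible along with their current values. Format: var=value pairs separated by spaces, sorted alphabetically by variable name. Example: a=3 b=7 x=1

Answer: a=73 b=24 c=73 d=73

Derivation:
Step 1: declare b=24 at depth 0
Step 2: declare d=73 at depth 0
Step 3: declare c=(read d)=73 at depth 0
Step 4: declare a=(read c)=73 at depth 0
Visible at query point: a=73 b=24 c=73 d=73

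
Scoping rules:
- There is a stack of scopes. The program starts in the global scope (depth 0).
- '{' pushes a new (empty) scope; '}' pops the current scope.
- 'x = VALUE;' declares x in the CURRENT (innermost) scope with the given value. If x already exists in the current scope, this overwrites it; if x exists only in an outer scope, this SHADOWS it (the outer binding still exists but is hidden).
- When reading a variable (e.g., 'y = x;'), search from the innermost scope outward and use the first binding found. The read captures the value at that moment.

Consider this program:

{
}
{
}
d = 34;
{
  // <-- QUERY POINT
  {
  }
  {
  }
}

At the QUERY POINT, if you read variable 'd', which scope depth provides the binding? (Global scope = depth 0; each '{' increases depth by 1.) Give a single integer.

Step 1: enter scope (depth=1)
Step 2: exit scope (depth=0)
Step 3: enter scope (depth=1)
Step 4: exit scope (depth=0)
Step 5: declare d=34 at depth 0
Step 6: enter scope (depth=1)
Visible at query point: d=34

Answer: 0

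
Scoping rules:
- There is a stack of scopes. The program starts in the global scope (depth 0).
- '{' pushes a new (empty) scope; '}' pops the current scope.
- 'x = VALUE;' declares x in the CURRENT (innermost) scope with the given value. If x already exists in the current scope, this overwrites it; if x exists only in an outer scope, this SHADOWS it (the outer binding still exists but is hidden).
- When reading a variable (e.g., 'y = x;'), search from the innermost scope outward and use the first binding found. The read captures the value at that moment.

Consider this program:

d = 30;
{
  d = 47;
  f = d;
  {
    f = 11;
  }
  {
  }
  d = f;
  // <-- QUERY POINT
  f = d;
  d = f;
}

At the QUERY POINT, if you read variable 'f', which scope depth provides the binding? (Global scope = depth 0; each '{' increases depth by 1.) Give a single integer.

Answer: 1

Derivation:
Step 1: declare d=30 at depth 0
Step 2: enter scope (depth=1)
Step 3: declare d=47 at depth 1
Step 4: declare f=(read d)=47 at depth 1
Step 5: enter scope (depth=2)
Step 6: declare f=11 at depth 2
Step 7: exit scope (depth=1)
Step 8: enter scope (depth=2)
Step 9: exit scope (depth=1)
Step 10: declare d=(read f)=47 at depth 1
Visible at query point: d=47 f=47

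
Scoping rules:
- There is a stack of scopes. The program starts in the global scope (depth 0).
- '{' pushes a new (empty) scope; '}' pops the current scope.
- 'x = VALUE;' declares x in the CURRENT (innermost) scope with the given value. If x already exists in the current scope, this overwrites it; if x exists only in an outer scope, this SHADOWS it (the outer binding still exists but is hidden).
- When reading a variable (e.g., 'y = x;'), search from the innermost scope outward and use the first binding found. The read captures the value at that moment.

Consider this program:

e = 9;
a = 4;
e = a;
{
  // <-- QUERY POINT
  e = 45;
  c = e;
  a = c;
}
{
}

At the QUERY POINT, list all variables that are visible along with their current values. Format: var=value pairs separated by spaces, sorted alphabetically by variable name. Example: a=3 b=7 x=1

Step 1: declare e=9 at depth 0
Step 2: declare a=4 at depth 0
Step 3: declare e=(read a)=4 at depth 0
Step 4: enter scope (depth=1)
Visible at query point: a=4 e=4

Answer: a=4 e=4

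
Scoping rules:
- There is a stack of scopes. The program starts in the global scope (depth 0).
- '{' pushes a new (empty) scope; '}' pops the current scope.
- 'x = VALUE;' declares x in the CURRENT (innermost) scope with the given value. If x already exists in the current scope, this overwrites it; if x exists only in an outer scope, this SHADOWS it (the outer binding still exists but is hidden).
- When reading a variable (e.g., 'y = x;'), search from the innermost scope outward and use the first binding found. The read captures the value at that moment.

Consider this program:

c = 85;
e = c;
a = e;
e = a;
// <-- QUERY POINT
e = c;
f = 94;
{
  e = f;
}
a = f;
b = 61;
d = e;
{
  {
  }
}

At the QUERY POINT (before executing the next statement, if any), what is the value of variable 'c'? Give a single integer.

Answer: 85

Derivation:
Step 1: declare c=85 at depth 0
Step 2: declare e=(read c)=85 at depth 0
Step 3: declare a=(read e)=85 at depth 0
Step 4: declare e=(read a)=85 at depth 0
Visible at query point: a=85 c=85 e=85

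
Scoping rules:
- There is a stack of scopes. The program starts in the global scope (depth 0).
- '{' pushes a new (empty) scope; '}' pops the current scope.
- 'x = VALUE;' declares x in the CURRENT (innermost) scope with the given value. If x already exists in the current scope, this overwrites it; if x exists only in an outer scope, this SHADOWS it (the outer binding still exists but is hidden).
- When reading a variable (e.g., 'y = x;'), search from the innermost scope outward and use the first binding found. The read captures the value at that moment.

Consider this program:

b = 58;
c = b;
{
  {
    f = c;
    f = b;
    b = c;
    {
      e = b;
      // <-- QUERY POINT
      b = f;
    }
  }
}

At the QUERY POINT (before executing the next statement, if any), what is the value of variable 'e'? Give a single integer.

Step 1: declare b=58 at depth 0
Step 2: declare c=(read b)=58 at depth 0
Step 3: enter scope (depth=1)
Step 4: enter scope (depth=2)
Step 5: declare f=(read c)=58 at depth 2
Step 6: declare f=(read b)=58 at depth 2
Step 7: declare b=(read c)=58 at depth 2
Step 8: enter scope (depth=3)
Step 9: declare e=(read b)=58 at depth 3
Visible at query point: b=58 c=58 e=58 f=58

Answer: 58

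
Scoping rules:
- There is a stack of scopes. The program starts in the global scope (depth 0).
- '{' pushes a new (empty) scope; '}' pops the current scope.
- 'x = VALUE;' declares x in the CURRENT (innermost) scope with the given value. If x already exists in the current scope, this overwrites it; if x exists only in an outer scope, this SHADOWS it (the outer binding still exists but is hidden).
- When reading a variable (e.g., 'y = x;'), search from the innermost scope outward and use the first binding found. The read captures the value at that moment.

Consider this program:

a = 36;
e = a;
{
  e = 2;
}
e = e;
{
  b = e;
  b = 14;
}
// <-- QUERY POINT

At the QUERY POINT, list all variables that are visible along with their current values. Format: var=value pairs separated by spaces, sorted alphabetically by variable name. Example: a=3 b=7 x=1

Answer: a=36 e=36

Derivation:
Step 1: declare a=36 at depth 0
Step 2: declare e=(read a)=36 at depth 0
Step 3: enter scope (depth=1)
Step 4: declare e=2 at depth 1
Step 5: exit scope (depth=0)
Step 6: declare e=(read e)=36 at depth 0
Step 7: enter scope (depth=1)
Step 8: declare b=(read e)=36 at depth 1
Step 9: declare b=14 at depth 1
Step 10: exit scope (depth=0)
Visible at query point: a=36 e=36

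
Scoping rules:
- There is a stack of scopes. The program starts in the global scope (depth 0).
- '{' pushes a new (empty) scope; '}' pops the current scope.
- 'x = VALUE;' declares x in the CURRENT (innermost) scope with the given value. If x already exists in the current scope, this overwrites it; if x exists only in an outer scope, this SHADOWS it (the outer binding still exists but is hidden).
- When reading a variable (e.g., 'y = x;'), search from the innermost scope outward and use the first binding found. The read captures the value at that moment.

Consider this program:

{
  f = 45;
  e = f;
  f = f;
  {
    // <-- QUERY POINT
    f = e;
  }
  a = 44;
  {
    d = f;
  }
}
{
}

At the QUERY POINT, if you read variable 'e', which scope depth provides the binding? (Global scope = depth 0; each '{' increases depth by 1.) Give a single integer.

Step 1: enter scope (depth=1)
Step 2: declare f=45 at depth 1
Step 3: declare e=(read f)=45 at depth 1
Step 4: declare f=(read f)=45 at depth 1
Step 5: enter scope (depth=2)
Visible at query point: e=45 f=45

Answer: 1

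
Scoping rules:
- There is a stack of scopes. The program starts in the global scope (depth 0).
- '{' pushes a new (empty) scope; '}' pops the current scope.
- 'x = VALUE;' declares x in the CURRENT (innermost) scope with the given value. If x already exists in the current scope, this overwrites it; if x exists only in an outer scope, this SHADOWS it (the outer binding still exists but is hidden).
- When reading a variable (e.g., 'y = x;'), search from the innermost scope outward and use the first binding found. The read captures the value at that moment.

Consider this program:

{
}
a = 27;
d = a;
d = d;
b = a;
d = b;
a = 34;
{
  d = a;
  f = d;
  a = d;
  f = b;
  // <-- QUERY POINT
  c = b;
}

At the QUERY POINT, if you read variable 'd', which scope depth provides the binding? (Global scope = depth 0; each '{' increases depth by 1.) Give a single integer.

Answer: 1

Derivation:
Step 1: enter scope (depth=1)
Step 2: exit scope (depth=0)
Step 3: declare a=27 at depth 0
Step 4: declare d=(read a)=27 at depth 0
Step 5: declare d=(read d)=27 at depth 0
Step 6: declare b=(read a)=27 at depth 0
Step 7: declare d=(read b)=27 at depth 0
Step 8: declare a=34 at depth 0
Step 9: enter scope (depth=1)
Step 10: declare d=(read a)=34 at depth 1
Step 11: declare f=(read d)=34 at depth 1
Step 12: declare a=(read d)=34 at depth 1
Step 13: declare f=(read b)=27 at depth 1
Visible at query point: a=34 b=27 d=34 f=27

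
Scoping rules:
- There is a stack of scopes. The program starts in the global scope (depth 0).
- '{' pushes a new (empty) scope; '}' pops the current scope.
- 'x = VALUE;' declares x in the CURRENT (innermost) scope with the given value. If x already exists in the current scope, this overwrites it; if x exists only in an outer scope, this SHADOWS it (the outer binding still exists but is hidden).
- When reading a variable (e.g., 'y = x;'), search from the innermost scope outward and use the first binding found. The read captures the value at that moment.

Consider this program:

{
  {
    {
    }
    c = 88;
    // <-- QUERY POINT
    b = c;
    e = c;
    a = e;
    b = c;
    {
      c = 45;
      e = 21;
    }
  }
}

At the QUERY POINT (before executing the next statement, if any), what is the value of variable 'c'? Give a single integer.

Answer: 88

Derivation:
Step 1: enter scope (depth=1)
Step 2: enter scope (depth=2)
Step 3: enter scope (depth=3)
Step 4: exit scope (depth=2)
Step 5: declare c=88 at depth 2
Visible at query point: c=88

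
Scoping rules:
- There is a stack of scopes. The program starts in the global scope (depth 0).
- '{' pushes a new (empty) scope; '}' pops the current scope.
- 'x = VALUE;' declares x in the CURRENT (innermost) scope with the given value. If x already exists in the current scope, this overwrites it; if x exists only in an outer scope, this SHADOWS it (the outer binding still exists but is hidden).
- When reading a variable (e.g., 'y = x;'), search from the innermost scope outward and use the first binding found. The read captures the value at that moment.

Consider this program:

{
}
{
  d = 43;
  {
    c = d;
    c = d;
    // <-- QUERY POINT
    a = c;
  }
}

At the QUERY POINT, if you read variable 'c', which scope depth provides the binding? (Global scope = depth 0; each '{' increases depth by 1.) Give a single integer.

Answer: 2

Derivation:
Step 1: enter scope (depth=1)
Step 2: exit scope (depth=0)
Step 3: enter scope (depth=1)
Step 4: declare d=43 at depth 1
Step 5: enter scope (depth=2)
Step 6: declare c=(read d)=43 at depth 2
Step 7: declare c=(read d)=43 at depth 2
Visible at query point: c=43 d=43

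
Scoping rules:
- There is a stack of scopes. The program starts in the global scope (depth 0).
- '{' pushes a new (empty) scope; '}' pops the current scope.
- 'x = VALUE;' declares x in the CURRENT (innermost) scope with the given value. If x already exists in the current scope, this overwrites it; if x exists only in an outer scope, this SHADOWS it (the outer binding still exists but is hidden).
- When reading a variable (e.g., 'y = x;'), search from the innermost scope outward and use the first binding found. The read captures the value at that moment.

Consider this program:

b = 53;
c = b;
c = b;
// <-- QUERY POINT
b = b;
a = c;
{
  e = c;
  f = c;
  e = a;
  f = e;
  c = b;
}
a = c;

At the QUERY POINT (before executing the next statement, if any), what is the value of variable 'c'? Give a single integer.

Answer: 53

Derivation:
Step 1: declare b=53 at depth 0
Step 2: declare c=(read b)=53 at depth 0
Step 3: declare c=(read b)=53 at depth 0
Visible at query point: b=53 c=53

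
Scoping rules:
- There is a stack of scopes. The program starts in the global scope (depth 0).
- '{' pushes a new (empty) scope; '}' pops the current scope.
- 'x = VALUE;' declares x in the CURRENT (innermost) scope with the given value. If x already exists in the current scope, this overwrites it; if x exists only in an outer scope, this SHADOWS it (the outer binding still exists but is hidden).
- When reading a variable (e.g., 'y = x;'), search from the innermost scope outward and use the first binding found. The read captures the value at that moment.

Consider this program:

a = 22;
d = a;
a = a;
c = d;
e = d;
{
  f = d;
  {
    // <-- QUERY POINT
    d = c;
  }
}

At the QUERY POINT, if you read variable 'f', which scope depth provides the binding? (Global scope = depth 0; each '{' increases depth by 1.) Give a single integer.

Step 1: declare a=22 at depth 0
Step 2: declare d=(read a)=22 at depth 0
Step 3: declare a=(read a)=22 at depth 0
Step 4: declare c=(read d)=22 at depth 0
Step 5: declare e=(read d)=22 at depth 0
Step 6: enter scope (depth=1)
Step 7: declare f=(read d)=22 at depth 1
Step 8: enter scope (depth=2)
Visible at query point: a=22 c=22 d=22 e=22 f=22

Answer: 1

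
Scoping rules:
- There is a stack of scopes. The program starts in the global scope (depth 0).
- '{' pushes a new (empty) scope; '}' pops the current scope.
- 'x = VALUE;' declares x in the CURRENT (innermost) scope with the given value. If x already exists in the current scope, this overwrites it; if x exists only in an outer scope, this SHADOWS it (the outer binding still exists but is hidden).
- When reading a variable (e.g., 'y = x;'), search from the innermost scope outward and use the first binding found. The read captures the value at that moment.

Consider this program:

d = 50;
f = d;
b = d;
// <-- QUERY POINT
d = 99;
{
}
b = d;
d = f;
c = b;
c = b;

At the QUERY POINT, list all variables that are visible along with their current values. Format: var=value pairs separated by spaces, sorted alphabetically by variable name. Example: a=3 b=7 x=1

Answer: b=50 d=50 f=50

Derivation:
Step 1: declare d=50 at depth 0
Step 2: declare f=(read d)=50 at depth 0
Step 3: declare b=(read d)=50 at depth 0
Visible at query point: b=50 d=50 f=50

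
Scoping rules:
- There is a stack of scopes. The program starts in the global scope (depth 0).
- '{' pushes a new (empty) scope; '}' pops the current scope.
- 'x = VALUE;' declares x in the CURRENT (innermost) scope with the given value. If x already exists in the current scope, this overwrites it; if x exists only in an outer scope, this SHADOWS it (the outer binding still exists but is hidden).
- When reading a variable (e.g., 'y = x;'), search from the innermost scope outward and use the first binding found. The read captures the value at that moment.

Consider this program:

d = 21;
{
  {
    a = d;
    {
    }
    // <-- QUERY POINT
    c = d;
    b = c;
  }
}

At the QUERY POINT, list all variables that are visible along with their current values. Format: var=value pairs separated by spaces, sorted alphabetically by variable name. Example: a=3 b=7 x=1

Answer: a=21 d=21

Derivation:
Step 1: declare d=21 at depth 0
Step 2: enter scope (depth=1)
Step 3: enter scope (depth=2)
Step 4: declare a=(read d)=21 at depth 2
Step 5: enter scope (depth=3)
Step 6: exit scope (depth=2)
Visible at query point: a=21 d=21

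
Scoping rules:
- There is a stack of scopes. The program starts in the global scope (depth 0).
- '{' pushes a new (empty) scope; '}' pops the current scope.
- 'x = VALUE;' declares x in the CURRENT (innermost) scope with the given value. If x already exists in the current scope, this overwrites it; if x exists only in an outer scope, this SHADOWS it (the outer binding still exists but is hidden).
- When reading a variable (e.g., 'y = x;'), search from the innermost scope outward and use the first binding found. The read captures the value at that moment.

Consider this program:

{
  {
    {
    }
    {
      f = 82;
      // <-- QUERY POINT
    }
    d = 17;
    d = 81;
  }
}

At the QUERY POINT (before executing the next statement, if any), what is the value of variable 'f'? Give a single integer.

Answer: 82

Derivation:
Step 1: enter scope (depth=1)
Step 2: enter scope (depth=2)
Step 3: enter scope (depth=3)
Step 4: exit scope (depth=2)
Step 5: enter scope (depth=3)
Step 6: declare f=82 at depth 3
Visible at query point: f=82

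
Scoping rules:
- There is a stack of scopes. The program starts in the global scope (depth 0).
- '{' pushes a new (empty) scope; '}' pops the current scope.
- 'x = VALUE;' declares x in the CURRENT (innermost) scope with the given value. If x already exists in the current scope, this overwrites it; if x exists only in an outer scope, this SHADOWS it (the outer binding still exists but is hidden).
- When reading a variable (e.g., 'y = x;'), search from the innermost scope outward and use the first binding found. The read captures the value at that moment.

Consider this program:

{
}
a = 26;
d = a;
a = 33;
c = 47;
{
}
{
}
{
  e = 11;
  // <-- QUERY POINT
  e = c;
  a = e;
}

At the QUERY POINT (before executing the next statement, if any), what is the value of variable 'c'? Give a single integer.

Answer: 47

Derivation:
Step 1: enter scope (depth=1)
Step 2: exit scope (depth=0)
Step 3: declare a=26 at depth 0
Step 4: declare d=(read a)=26 at depth 0
Step 5: declare a=33 at depth 0
Step 6: declare c=47 at depth 0
Step 7: enter scope (depth=1)
Step 8: exit scope (depth=0)
Step 9: enter scope (depth=1)
Step 10: exit scope (depth=0)
Step 11: enter scope (depth=1)
Step 12: declare e=11 at depth 1
Visible at query point: a=33 c=47 d=26 e=11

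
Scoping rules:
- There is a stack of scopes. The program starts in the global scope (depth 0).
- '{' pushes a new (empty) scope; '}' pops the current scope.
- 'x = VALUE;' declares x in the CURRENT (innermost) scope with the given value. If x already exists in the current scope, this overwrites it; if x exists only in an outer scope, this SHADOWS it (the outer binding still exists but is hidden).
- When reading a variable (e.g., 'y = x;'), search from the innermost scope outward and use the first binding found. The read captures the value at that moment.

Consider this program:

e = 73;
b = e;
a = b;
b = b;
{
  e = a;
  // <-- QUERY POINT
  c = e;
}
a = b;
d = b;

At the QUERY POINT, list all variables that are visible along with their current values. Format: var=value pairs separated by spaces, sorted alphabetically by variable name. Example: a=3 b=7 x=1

Answer: a=73 b=73 e=73

Derivation:
Step 1: declare e=73 at depth 0
Step 2: declare b=(read e)=73 at depth 0
Step 3: declare a=(read b)=73 at depth 0
Step 4: declare b=(read b)=73 at depth 0
Step 5: enter scope (depth=1)
Step 6: declare e=(read a)=73 at depth 1
Visible at query point: a=73 b=73 e=73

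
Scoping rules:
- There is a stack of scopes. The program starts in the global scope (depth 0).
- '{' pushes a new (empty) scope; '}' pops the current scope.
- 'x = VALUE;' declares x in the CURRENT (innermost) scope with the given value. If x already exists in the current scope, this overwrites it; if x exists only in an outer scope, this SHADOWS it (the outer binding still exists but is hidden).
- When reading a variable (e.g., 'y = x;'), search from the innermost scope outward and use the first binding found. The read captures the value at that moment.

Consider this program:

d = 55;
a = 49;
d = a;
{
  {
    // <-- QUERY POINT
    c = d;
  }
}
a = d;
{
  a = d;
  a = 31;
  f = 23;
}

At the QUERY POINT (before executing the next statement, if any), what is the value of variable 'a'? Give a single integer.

Step 1: declare d=55 at depth 0
Step 2: declare a=49 at depth 0
Step 3: declare d=(read a)=49 at depth 0
Step 4: enter scope (depth=1)
Step 5: enter scope (depth=2)
Visible at query point: a=49 d=49

Answer: 49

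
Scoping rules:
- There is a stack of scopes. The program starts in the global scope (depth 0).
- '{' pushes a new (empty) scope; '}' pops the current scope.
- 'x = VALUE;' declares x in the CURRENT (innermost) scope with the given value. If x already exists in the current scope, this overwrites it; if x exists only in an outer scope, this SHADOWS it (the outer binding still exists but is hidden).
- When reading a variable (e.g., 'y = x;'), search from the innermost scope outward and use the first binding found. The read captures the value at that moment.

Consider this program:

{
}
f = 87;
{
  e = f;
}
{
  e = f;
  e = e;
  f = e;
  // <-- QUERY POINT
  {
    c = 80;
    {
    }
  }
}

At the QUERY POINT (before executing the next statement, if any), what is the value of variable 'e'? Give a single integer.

Answer: 87

Derivation:
Step 1: enter scope (depth=1)
Step 2: exit scope (depth=0)
Step 3: declare f=87 at depth 0
Step 4: enter scope (depth=1)
Step 5: declare e=(read f)=87 at depth 1
Step 6: exit scope (depth=0)
Step 7: enter scope (depth=1)
Step 8: declare e=(read f)=87 at depth 1
Step 9: declare e=(read e)=87 at depth 1
Step 10: declare f=(read e)=87 at depth 1
Visible at query point: e=87 f=87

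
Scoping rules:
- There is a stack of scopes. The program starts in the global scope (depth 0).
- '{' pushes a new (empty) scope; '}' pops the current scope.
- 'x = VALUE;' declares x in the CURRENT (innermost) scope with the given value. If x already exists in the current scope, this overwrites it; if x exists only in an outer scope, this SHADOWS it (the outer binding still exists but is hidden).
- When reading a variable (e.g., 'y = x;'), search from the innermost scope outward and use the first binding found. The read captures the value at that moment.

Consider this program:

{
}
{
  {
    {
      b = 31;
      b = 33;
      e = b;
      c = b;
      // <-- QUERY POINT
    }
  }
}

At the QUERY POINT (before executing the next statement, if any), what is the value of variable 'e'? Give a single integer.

Step 1: enter scope (depth=1)
Step 2: exit scope (depth=0)
Step 3: enter scope (depth=1)
Step 4: enter scope (depth=2)
Step 5: enter scope (depth=3)
Step 6: declare b=31 at depth 3
Step 7: declare b=33 at depth 3
Step 8: declare e=(read b)=33 at depth 3
Step 9: declare c=(read b)=33 at depth 3
Visible at query point: b=33 c=33 e=33

Answer: 33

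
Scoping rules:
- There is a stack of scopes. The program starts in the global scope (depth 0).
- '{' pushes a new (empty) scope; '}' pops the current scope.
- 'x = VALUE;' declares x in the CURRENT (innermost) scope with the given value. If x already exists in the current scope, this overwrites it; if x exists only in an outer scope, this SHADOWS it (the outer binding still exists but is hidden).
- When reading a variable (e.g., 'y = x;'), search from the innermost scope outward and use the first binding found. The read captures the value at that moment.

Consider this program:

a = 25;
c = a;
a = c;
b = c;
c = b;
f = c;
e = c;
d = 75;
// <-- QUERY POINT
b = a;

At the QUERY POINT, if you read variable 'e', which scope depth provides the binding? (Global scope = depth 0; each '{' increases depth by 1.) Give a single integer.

Step 1: declare a=25 at depth 0
Step 2: declare c=(read a)=25 at depth 0
Step 3: declare a=(read c)=25 at depth 0
Step 4: declare b=(read c)=25 at depth 0
Step 5: declare c=(read b)=25 at depth 0
Step 6: declare f=(read c)=25 at depth 0
Step 7: declare e=(read c)=25 at depth 0
Step 8: declare d=75 at depth 0
Visible at query point: a=25 b=25 c=25 d=75 e=25 f=25

Answer: 0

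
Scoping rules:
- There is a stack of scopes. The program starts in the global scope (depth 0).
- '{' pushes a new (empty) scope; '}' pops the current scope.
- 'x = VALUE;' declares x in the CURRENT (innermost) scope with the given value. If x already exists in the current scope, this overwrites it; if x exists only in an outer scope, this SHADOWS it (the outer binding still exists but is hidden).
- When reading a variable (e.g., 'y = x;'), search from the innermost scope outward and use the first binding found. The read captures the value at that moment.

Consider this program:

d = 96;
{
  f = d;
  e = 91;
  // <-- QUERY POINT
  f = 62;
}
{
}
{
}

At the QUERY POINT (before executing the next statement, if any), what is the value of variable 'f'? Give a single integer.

Answer: 96

Derivation:
Step 1: declare d=96 at depth 0
Step 2: enter scope (depth=1)
Step 3: declare f=(read d)=96 at depth 1
Step 4: declare e=91 at depth 1
Visible at query point: d=96 e=91 f=96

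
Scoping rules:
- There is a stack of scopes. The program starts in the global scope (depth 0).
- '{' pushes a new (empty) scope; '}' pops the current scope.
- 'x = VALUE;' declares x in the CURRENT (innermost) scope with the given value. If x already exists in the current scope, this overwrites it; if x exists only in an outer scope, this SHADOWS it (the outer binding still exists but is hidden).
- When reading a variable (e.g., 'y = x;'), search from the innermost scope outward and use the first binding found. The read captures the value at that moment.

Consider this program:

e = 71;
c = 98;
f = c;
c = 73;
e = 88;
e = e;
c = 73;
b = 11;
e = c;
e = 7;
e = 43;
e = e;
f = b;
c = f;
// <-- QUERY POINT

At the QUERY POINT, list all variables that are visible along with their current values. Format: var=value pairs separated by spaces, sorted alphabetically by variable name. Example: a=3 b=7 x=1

Step 1: declare e=71 at depth 0
Step 2: declare c=98 at depth 0
Step 3: declare f=(read c)=98 at depth 0
Step 4: declare c=73 at depth 0
Step 5: declare e=88 at depth 0
Step 6: declare e=(read e)=88 at depth 0
Step 7: declare c=73 at depth 0
Step 8: declare b=11 at depth 0
Step 9: declare e=(read c)=73 at depth 0
Step 10: declare e=7 at depth 0
Step 11: declare e=43 at depth 0
Step 12: declare e=(read e)=43 at depth 0
Step 13: declare f=(read b)=11 at depth 0
Step 14: declare c=(read f)=11 at depth 0
Visible at query point: b=11 c=11 e=43 f=11

Answer: b=11 c=11 e=43 f=11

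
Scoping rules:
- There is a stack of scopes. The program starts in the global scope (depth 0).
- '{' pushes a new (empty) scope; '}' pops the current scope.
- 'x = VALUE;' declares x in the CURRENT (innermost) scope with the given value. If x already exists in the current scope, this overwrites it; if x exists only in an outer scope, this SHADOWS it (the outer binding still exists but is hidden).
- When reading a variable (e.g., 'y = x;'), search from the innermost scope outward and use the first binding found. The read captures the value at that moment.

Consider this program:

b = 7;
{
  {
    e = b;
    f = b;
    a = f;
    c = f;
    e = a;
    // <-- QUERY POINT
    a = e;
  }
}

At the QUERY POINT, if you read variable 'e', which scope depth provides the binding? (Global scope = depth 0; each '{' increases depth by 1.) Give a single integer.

Step 1: declare b=7 at depth 0
Step 2: enter scope (depth=1)
Step 3: enter scope (depth=2)
Step 4: declare e=(read b)=7 at depth 2
Step 5: declare f=(read b)=7 at depth 2
Step 6: declare a=(read f)=7 at depth 2
Step 7: declare c=(read f)=7 at depth 2
Step 8: declare e=(read a)=7 at depth 2
Visible at query point: a=7 b=7 c=7 e=7 f=7

Answer: 2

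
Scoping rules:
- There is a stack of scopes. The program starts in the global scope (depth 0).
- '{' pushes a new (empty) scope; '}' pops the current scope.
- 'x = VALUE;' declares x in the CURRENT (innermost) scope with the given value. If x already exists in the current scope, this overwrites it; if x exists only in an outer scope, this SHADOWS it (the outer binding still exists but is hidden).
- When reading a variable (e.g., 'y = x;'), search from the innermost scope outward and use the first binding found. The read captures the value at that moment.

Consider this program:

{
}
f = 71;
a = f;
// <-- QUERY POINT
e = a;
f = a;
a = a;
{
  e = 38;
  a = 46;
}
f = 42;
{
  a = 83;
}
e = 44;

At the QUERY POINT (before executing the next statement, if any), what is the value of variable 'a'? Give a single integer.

Step 1: enter scope (depth=1)
Step 2: exit scope (depth=0)
Step 3: declare f=71 at depth 0
Step 4: declare a=(read f)=71 at depth 0
Visible at query point: a=71 f=71

Answer: 71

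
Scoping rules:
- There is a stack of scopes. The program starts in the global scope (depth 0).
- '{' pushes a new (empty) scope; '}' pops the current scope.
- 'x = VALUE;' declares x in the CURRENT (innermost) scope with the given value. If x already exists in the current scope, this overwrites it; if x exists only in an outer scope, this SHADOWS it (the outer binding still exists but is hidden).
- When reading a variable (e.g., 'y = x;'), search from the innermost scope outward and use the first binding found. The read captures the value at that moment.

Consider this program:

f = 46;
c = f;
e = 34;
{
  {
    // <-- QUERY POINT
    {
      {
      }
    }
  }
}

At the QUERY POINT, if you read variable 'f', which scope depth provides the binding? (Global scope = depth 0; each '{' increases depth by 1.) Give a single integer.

Step 1: declare f=46 at depth 0
Step 2: declare c=(read f)=46 at depth 0
Step 3: declare e=34 at depth 0
Step 4: enter scope (depth=1)
Step 5: enter scope (depth=2)
Visible at query point: c=46 e=34 f=46

Answer: 0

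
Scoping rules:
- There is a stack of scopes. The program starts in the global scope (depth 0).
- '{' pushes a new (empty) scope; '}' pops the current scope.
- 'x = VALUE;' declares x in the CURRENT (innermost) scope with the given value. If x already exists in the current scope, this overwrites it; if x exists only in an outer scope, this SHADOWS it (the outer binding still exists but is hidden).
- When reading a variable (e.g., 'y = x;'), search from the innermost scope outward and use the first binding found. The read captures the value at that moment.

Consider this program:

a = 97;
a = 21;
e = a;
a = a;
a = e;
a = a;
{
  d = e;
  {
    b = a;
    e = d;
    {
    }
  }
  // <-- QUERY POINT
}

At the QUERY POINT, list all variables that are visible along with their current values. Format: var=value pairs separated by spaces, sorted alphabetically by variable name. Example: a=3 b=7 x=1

Answer: a=21 d=21 e=21

Derivation:
Step 1: declare a=97 at depth 0
Step 2: declare a=21 at depth 0
Step 3: declare e=(read a)=21 at depth 0
Step 4: declare a=(read a)=21 at depth 0
Step 5: declare a=(read e)=21 at depth 0
Step 6: declare a=(read a)=21 at depth 0
Step 7: enter scope (depth=1)
Step 8: declare d=(read e)=21 at depth 1
Step 9: enter scope (depth=2)
Step 10: declare b=(read a)=21 at depth 2
Step 11: declare e=(read d)=21 at depth 2
Step 12: enter scope (depth=3)
Step 13: exit scope (depth=2)
Step 14: exit scope (depth=1)
Visible at query point: a=21 d=21 e=21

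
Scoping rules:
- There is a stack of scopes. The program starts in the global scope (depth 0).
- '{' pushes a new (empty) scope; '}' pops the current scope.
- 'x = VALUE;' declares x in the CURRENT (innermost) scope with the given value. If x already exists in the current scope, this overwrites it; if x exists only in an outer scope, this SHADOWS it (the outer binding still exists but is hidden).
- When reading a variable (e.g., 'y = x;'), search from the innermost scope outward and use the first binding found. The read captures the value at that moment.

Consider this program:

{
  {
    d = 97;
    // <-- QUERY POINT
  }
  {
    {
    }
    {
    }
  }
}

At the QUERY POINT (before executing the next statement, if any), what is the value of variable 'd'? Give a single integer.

Answer: 97

Derivation:
Step 1: enter scope (depth=1)
Step 2: enter scope (depth=2)
Step 3: declare d=97 at depth 2
Visible at query point: d=97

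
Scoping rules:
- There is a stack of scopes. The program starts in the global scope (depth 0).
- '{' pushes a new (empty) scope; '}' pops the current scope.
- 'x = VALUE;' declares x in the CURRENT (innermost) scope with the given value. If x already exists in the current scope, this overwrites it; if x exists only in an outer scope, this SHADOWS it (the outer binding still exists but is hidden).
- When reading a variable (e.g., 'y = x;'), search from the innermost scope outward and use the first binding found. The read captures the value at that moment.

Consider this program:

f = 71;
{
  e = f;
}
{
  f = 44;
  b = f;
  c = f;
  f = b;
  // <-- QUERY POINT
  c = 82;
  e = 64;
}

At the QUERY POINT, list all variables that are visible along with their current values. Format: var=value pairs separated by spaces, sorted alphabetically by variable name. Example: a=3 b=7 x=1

Step 1: declare f=71 at depth 0
Step 2: enter scope (depth=1)
Step 3: declare e=(read f)=71 at depth 1
Step 4: exit scope (depth=0)
Step 5: enter scope (depth=1)
Step 6: declare f=44 at depth 1
Step 7: declare b=(read f)=44 at depth 1
Step 8: declare c=(read f)=44 at depth 1
Step 9: declare f=(read b)=44 at depth 1
Visible at query point: b=44 c=44 f=44

Answer: b=44 c=44 f=44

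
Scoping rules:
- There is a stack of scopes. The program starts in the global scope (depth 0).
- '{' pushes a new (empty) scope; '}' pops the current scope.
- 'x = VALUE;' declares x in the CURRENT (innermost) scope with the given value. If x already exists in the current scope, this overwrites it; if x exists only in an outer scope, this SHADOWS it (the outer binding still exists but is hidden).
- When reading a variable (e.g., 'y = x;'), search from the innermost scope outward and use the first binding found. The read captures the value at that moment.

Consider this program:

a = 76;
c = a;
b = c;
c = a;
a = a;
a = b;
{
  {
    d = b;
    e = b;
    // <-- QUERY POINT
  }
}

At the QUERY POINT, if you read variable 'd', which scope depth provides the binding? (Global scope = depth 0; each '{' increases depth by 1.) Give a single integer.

Step 1: declare a=76 at depth 0
Step 2: declare c=(read a)=76 at depth 0
Step 3: declare b=(read c)=76 at depth 0
Step 4: declare c=(read a)=76 at depth 0
Step 5: declare a=(read a)=76 at depth 0
Step 6: declare a=(read b)=76 at depth 0
Step 7: enter scope (depth=1)
Step 8: enter scope (depth=2)
Step 9: declare d=(read b)=76 at depth 2
Step 10: declare e=(read b)=76 at depth 2
Visible at query point: a=76 b=76 c=76 d=76 e=76

Answer: 2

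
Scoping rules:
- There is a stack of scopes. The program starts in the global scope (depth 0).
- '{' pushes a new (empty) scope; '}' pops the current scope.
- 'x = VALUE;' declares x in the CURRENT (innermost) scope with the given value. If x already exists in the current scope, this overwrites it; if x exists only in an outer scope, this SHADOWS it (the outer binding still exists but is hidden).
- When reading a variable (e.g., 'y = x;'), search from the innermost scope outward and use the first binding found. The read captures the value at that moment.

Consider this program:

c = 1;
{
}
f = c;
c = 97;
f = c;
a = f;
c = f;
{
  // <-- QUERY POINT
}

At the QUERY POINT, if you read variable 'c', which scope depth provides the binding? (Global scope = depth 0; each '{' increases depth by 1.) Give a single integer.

Step 1: declare c=1 at depth 0
Step 2: enter scope (depth=1)
Step 3: exit scope (depth=0)
Step 4: declare f=(read c)=1 at depth 0
Step 5: declare c=97 at depth 0
Step 6: declare f=(read c)=97 at depth 0
Step 7: declare a=(read f)=97 at depth 0
Step 8: declare c=(read f)=97 at depth 0
Step 9: enter scope (depth=1)
Visible at query point: a=97 c=97 f=97

Answer: 0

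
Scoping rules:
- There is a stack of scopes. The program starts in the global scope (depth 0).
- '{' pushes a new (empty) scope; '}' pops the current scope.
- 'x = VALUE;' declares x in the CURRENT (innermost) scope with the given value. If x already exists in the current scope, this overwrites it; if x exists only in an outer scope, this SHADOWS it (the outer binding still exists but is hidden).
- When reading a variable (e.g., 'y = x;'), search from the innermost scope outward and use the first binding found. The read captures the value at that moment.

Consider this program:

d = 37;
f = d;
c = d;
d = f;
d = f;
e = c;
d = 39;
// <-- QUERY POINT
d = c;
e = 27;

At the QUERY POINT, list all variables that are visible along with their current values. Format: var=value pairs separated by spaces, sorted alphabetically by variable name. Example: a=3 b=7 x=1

Answer: c=37 d=39 e=37 f=37

Derivation:
Step 1: declare d=37 at depth 0
Step 2: declare f=(read d)=37 at depth 0
Step 3: declare c=(read d)=37 at depth 0
Step 4: declare d=(read f)=37 at depth 0
Step 5: declare d=(read f)=37 at depth 0
Step 6: declare e=(read c)=37 at depth 0
Step 7: declare d=39 at depth 0
Visible at query point: c=37 d=39 e=37 f=37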